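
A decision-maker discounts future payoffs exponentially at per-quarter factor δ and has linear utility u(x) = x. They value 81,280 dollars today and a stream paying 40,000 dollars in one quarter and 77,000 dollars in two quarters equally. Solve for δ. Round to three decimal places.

Present value of the stream is 40000·δ + 77000·δ². Indifference gives 40000δ + 77000δ² = 81280.
Rearranged: 77000δ² + 40000δ − 81280 = 0.
δ = (−40000 + √(40000² + 4·77000·81280)) / (2·77000) = (−40000 + √26634240000.00) / 154000 ≈ 0.800.

δ ≈ 0.800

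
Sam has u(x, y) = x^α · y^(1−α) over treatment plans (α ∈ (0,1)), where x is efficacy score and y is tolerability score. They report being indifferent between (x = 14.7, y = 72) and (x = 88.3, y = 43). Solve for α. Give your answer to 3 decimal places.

α ≈ 0.223

Set the two utilities equal: 14.7^α·72^(1−α) = 88.3^α·43^(1−α).
Taking logs: α·ln 14.7 + (1−α)·ln 72 = α·ln 88.3 + (1−α)·ln 43, i.e. α·-1.792893 = (1−α)·-0.515466.
So α/(1−α) = (-0.515466)/(-1.792893) = 0.287505, and α = 0.287505/1.287505 ≈ 0.223.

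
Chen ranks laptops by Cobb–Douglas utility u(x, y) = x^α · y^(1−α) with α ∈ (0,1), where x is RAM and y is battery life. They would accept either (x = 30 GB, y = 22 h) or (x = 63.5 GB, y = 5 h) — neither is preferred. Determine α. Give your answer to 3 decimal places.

α ≈ 0.664

Indifference: 30^α · 22^(1−α) = 63.5^α · 5^(1−α).
(30/63.5)^α = (5/22)^(1−α); take logs: α·ln(30/63.5) = (1−α)·ln(5/22), i.e. α·-0.749843 = (1−α)·-1.481605.
Thus α·(-2.231448) = -1.481605, so α = -1.481605/-2.231448 ≈ 0.664.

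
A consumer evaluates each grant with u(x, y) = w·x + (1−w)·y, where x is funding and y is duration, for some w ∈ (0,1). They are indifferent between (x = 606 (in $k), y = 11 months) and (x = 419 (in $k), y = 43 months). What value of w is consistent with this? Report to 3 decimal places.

w = 0.146

u(606,11) = u(419,43) means w·606 + (1−w)·11 = w·419 + (1−w)·43.
Collecting terms: w·187 = (1−w)·32.
Hence w = 32/(187+32) = 32/219 = 0.146.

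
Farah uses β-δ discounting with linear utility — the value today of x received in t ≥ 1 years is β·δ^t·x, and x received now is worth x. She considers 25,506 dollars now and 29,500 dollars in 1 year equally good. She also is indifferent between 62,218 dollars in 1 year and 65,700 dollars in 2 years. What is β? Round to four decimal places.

Both payoffs in the second observation are in the future, so β drops out: δ^1·62218 = δ^2·65700 ⇒ δ = 62218/65700 = 0.94700.
Now use the now-vs-future pair: 25506 = β·δ·29500 gives β = 25506/(0.94700·29500) ≈ 0.9130.

β ≈ 0.9130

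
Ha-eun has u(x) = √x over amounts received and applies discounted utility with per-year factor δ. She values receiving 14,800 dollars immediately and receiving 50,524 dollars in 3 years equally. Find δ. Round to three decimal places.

Indifference means u(14800) = δ^3 · u(50524), so δ^3 = u(14800)/u(50524).
Since u(x) = √x, δ^3 = √(14800/50524) = 0.54123.
So δ = 0.54123^(1/3) ≈ 0.815.

δ ≈ 0.815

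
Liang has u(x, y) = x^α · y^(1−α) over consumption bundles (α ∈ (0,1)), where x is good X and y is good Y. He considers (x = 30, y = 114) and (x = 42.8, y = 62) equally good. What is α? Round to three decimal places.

Set the two utilities equal: 30^α·114^(1−α) = 42.8^α·62^(1−α).
Rearrange to (30/42.8)^α = (62/114)^(1−α) and take logs: α·-0.355341 = (1−α)·-0.609064.
With A = -0.355341 and B = -0.609064: α·A = (1−α)·B, so α = B/(A+B) = -0.609064/-0.964405 ≈ 0.632.

α ≈ 0.632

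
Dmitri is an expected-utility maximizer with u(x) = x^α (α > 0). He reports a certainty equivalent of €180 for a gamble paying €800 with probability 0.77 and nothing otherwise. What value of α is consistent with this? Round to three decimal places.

The lottery's expected utility is 0.77·u(800) + 0.23·u(0) = 0.77·800^α (since u(0) = 0 for α > 0).
Setting u(180) equal to that: 180^α = 0.77·800^α ⇒ (180/800)^α = 0.77.
Take logs: α = ln 0.77 / ln(180/800) ≈ 0.17522.

α ≈ 0.175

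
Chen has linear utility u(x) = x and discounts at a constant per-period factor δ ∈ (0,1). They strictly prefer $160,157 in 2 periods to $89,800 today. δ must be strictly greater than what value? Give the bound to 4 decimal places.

The preference means 89800 < δ^2·160157.
So δ^2 > 89800/160157 = 0.56070; taking the square root of both positive sides preserves the inequality.
δ > 0.56070^(1/2) = 0.7488.

δ > 0.7488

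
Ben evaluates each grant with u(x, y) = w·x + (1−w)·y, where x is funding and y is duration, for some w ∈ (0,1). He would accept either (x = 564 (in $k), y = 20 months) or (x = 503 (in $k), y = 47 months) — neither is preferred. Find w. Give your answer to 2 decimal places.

Equating utilities: w·564 + (1−w)·20 = w·503 + (1−w)·47.
Rearranging, 61·w − 27·(1−w) = 0.
Hence w = 27/(61+27) = 27/88 = 0.31.

w = 0.31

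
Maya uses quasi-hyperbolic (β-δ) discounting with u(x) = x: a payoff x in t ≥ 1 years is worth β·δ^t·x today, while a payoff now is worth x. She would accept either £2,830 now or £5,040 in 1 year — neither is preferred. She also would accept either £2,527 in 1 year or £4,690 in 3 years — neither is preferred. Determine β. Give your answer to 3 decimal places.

β ≈ 0.765

Both payoffs in the second observation are in the future, so β drops out: δ^1·2527 = δ^3·4690 ⇒ δ^2 = 2527/4690 = 0.53881, so δ = 0.73403.
The first indifference: 2830 = β·δ·5040, so β = 2830/(δ·5040) = 2830/(0.73403·5040) ≈ 0.765.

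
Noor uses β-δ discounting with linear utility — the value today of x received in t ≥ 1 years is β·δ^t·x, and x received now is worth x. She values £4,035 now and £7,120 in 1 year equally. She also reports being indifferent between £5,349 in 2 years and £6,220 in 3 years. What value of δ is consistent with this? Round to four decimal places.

δ ≈ 0.8600

Both payoffs in the second observation are in the future, so β drops out: δ^2·5349 = δ^3·6220 ⇒ δ = 5349/6220 = 0.85997.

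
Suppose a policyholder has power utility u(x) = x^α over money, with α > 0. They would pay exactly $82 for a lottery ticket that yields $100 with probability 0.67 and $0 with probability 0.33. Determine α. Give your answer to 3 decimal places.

α ≈ 2.018

Since u(0) = 0, the lottery's EU is 0.67·100^α.
Equating: 82^α = 0.67·100^α, i.e. 0.8200^α = 0.67.
Take logs: α = ln 0.67 / ln(82/100) ≈ 2.01802.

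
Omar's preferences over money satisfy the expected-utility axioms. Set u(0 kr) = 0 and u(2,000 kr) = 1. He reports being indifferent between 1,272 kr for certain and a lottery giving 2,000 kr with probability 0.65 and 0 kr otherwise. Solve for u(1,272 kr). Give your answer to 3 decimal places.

0.650

By the standard-gamble method, u(1,272 kr) is just the indifference probability on the best outcome: 0.65.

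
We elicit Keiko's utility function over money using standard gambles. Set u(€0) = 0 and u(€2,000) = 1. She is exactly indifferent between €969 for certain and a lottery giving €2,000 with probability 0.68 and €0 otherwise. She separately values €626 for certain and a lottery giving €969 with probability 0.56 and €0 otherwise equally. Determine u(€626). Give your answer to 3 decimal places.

0.381

First, u(€969) = 0.68·u(€2,000) + 0.32·u(€0) = 0.68.
The second indifference gives u(€626) = 0.56·u(€969) + 0.44·u(€0) = 0.56·0.68 + 0.44·0.00 = 0.3808.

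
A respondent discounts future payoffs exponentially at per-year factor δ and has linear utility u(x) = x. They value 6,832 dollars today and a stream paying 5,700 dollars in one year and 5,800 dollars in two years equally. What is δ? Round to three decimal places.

The stream is worth 5700δ + 5800δ² today, so 5700δ + 5800δ² = 6832.
Rearranged: 5800δ² + 5700δ − 6832 = 0.
δ = (−5700 + √(5700² + 4·5800·6832)) / (2·5800) = (−5700 + √190992400.00) / 11600 ≈ 0.700.

δ ≈ 0.700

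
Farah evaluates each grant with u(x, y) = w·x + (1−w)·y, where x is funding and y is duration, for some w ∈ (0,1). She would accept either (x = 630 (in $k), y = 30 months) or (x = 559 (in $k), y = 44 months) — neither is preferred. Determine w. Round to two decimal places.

w = 0.16

Equating utilities: w·630 + (1−w)·30 = w·559 + (1−w)·44.
Rearranging, 71·w − 14·(1−w) = 0.
The marginal rate of substitution is 14/71, so w = 14/(71+14) = 0.16.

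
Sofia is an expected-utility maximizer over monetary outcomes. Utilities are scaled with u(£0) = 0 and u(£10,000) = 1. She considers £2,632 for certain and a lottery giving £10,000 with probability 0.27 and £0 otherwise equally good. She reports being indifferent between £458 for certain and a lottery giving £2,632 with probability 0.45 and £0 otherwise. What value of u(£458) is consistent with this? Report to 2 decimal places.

0.12

From the first indifference, u(£2,632) = 0.27·u(£10,000) + 0.73·u(£0) = 0.27·1 + 0.73·0 = 0.27.
Chaining: u(£458) = 0.45·0.27 + 0.55·0.00 = 0.1215.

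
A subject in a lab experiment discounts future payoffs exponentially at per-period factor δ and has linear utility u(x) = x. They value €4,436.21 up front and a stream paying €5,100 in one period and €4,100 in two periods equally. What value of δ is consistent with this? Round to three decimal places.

Equating present values: 4436.21 = 5100δ + 4100δ².
That is, 4100δ² + 5100δ − 4436.21 = 0, a quadratic in δ.
δ = (−5100 + √(5100² + 4·4100·4436.21)) / (2·4100) = (−5100 + √98763844.00) / 8200 ≈ 0.590.

δ ≈ 0.590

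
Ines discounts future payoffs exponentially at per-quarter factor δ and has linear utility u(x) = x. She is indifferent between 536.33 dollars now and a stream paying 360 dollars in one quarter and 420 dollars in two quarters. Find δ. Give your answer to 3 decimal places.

δ ≈ 0.780

Present value of the stream is 360·δ + 420·δ². Indifference gives 360δ + 420δ² = 536.33.
That is, 420δ² + 360δ − 536.33 = 0, a quadratic in δ.
The positive root is δ = [−360 + √(360² + 4·420·536.33)] / (2·420) = (−360 + 1015.202)/840 ≈ 0.780.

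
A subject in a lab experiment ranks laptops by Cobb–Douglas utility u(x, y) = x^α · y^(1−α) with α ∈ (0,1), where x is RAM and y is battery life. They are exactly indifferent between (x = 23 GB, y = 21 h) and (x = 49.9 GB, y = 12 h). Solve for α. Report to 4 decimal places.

Indifference: 23^α · 21^(1−α) = 49.9^α · 12^(1−α).
Taking logs: α·ln 23 + (1−α)·ln 21 = α·ln 49.9 + (1−α)·ln 12, i.e. α·-0.7745268 = (1−α)·-0.5596158.
Thus α·(-1.3341426) = -0.5596158, so α = -0.5596158/-1.3341426 ≈ 0.4195.

α ≈ 0.4195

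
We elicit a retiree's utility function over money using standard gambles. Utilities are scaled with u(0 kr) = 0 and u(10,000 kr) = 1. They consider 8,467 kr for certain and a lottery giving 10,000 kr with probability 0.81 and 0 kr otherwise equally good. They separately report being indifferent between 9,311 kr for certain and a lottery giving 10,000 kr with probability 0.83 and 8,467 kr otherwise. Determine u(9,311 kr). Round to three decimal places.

First, u(8,467 kr) = 0.81·u(10,000 kr) + 0.19·u(0 kr) = 0.81.
The second indifference gives u(9,311 kr) = 0.83·u(10,000 kr) + 0.17·u(8,467 kr) = 0.83·1.00 + 0.17·0.81 = 0.9677.

0.968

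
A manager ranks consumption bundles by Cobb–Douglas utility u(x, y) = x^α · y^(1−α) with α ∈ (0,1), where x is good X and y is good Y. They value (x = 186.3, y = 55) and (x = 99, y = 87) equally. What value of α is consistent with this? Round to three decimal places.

The Cobb–Douglas utilities coincide, so 186.3^α·55^(1−α) = 99^α·87^(1−α).
Rearrange to (186.3/99)^α = (87/55)^(1−α) and take logs: α·0.632238 = (1−α)·0.458575.
So α/(1−α) = (0.458575)/(0.632238) = 0.725320, and α = 0.725320/1.725320 ≈ 0.420.

α ≈ 0.420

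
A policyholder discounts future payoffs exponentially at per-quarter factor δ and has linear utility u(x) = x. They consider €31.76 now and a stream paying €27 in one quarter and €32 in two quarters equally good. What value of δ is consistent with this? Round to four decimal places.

δ ≈ 0.6600

The stream is worth 27δ + 32δ² today, so 27δ + 32δ² = 31.76.
So 32δ² + 27δ − 31.76 = 0.
The positive root is δ = [−27 + √(27² + 4·32·31.76)] / (2·32) = (−27 + 69.241)/64 ≈ 0.6600.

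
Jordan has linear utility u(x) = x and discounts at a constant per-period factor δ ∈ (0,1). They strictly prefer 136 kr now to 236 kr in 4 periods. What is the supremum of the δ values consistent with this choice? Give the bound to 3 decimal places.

δ < 0.871

Under u(x) = x this choice says 136 > δ^4·236.
Dividing by 236: δ^4 < 0.57627. Both sides are positive, so the 4th root keeps the direction.
δ < (136/236)^(1/4) ≈ 0.871.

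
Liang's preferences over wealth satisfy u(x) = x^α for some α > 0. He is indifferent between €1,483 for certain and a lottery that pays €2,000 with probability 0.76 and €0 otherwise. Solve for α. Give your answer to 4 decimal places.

The lottery's expected utility is 0.76·u(2000) + 0.24·u(0) = 0.76·2000^α (since u(0) = 0 for α > 0).
Equating: 1483^α = 0.76·2000^α, i.e. 0.7415^α = 0.76.
α = ln(0.76) / ln(1483/2000) = -0.2744368/-0.2990801 ≈ 0.9176.

α ≈ 0.9176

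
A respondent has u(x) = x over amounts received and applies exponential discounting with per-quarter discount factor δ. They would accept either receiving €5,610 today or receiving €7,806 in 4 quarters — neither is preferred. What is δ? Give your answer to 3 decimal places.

The payoff in 4 quarters is discounted by δ^4, so u(5610) = δ^4·u(7806) and δ^4 = u(5610)/u(7806).
With u(x) = x: δ^4 = 5610/7806 = 0.71868.
So δ = 0.71868^(1/4) ≈ 0.921.

δ ≈ 0.921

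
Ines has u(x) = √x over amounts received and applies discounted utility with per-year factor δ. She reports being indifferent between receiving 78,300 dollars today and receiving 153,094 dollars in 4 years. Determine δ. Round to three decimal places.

The payoff in 4 years is discounted by δ^4, so u(78300) = δ^4·u(153094) and δ^4 = u(78300)/u(153094).
With u(x) = √x: δ^4 = √78300/√153094 = √(78300/153094) = 0.71516.
Taking the 4th root: δ = 0.71516^(1/4) ≈ 0.920.

δ ≈ 0.920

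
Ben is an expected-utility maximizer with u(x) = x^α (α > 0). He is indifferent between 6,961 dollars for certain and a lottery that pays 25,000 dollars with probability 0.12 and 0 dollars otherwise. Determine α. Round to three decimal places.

α ≈ 1.658

Since u(0) = 0, the lottery's EU is 0.12·25000^α.
Setting u(6961) equal to that: 6961^α = 0.12·25000^α ⇒ (6961/25000)^α = 0.12.
α = ln(0.12) / ln(6961/25000) = -2.120264/-1.278553 ≈ 1.658.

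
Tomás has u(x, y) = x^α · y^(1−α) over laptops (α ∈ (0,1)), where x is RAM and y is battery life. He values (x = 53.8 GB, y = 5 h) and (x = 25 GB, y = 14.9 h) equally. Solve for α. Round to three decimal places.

The Cobb–Douglas utilities coincide, so 53.8^α·5^(1−α) = 25^α·14.9^(1−α).
(53.8/25)^α = (14.9/5)^(1−α); take logs: α·ln(53.8/25) = (1−α)·ln(14.9/5), i.e. α·0.766398 = (1−α)·1.091923.
So α/(1−α) = (1.091923)/(0.766398) = 1.424747, and α = 1.424747/2.424747 ≈ 0.588.

α ≈ 0.588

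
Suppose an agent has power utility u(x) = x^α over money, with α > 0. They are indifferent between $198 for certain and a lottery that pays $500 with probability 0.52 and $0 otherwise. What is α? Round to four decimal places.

α ≈ 0.7059

The lottery's expected utility is 0.52·u(500) + 0.48·u(0) = 0.52·500^α (since u(0) = 0 for α > 0).
Setting u(198) equal to that: 198^α = 0.52·500^α ⇒ (198/500)^α = 0.52.
Taking logs: α·ln(198/500) = ln(0.52), so α = -0.6539265 / -0.9263411 ≈ 0.7059.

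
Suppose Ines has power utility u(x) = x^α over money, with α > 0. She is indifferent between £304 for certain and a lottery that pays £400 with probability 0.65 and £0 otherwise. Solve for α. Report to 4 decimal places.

α ≈ 1.5697

The lottery's expected utility is 0.65·u(400) + 0.35·u(0) = 0.65·400^α (since u(0) = 0 for α > 0).
Equating: 304^α = 0.65·400^α, i.e. 0.7600^α = 0.65.
α = ln(0.65) / ln(304/400) = -0.4307829/-0.2744368 ≈ 1.5697.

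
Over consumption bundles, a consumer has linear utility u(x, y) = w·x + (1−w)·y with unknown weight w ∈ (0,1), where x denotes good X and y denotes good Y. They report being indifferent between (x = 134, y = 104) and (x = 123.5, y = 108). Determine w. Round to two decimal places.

Equating utilities: w·134 + (1−w)·104 = w·123.5 + (1−w)·108.
w·(134−123.5) = (1−w)·(108−104), i.e. w·10.5 = (1−w)·4.
The marginal rate of substitution is 4/10.5, so w = 4/(10.5+4) = 0.28.

w = 0.28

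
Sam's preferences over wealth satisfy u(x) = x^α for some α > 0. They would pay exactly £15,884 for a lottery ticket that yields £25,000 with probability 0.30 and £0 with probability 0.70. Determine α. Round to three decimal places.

Since u(0) = 0, the lottery's EU is 0.30·25000^α.
Equating: 15884^α = 0.30·25000^α, i.e. 0.6354^α = 0.30.
Take logs: α = ln 0.30 / ln(15884/25000) ≈ 2.65447.

α ≈ 2.654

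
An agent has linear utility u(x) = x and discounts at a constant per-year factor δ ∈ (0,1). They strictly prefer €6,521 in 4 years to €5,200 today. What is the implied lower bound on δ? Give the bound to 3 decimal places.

δ > 0.945

Under u(x) = x this choice says 5200 < δ^4·6521.
Hence δ^4 > 5200/6521 = 0.79742, and x ↦ x^(1/4) is increasing on (0,∞).
δ > 0.79742^(1/4) = 0.945.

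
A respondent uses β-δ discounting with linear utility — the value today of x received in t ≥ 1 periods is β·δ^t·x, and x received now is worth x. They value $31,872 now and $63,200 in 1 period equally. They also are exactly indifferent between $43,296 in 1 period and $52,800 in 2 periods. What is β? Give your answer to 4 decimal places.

Both payoffs in the second observation are in the future, so β drops out: δ^1·43296 = δ^2·52800 ⇒ δ = 43296/52800 = 0.82000.
Now use the now-vs-future pair: 31872 = β·δ·63200 gives β = 31872/(0.82000·63200) ≈ 0.6150.

β ≈ 0.6150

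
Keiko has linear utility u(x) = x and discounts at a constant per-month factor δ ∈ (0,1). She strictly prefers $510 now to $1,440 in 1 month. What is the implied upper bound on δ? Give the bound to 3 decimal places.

Comparing present values: 510 > δ·1440.
So δ < 510/1440 = 0.35417.

δ < 0.354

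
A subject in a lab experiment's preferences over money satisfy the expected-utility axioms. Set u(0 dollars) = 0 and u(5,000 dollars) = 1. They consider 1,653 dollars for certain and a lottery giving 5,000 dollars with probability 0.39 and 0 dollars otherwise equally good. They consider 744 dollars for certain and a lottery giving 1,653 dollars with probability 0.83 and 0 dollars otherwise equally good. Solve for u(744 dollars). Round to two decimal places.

0.32

First, u(1,653 dollars) = 0.39·u(5,000 dollars) + 0.61·u(0 dollars) = 0.39.
The second indifference gives u(744 dollars) = 0.83·u(1,653 dollars) + 0.17·u(0 dollars) = 0.83·0.39 + 0.17·0.00 = 0.3237.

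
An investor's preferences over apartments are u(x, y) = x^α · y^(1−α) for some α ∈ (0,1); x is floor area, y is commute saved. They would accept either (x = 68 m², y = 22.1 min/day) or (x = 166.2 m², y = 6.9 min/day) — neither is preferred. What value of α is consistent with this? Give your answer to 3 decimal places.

Set the two utilities equal: 68^α·22.1^(1−α) = 166.2^α·6.9^(1−α).
(68/166.2)^α = (6.9/22.1)^(1−α); take logs: α·ln(68/166.2) = (1−α)·ln(6.9/22.1), i.e. α·-0.893684 = (1−α)·-1.164056.
So α/(1−α) = (-1.164056)/(-0.893684) = 1.302536, and α = 1.302536/2.302536 ≈ 0.566.

α ≈ 0.566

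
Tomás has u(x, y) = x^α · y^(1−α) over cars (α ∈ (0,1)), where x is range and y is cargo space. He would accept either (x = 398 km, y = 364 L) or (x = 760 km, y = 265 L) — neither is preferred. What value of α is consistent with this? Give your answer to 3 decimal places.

Indifference: 398^α · 364^(1−α) = 760^α · 265^(1−α).
Rearrange to (398/760)^α = (265/364)^(1−α) and take logs: α·-0.646866 = (1−α)·-0.317424.
Thus α·(-0.964290) = -0.317424, so α = -0.317424/-0.964290 ≈ 0.329.

α ≈ 0.329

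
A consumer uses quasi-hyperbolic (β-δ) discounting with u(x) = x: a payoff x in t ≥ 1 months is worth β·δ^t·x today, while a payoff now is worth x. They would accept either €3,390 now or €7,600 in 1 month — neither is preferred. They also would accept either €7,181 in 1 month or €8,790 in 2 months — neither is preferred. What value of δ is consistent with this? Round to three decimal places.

δ ≈ 0.817

Both payoffs in the second observation are in the future, so β drops out: δ^1·7181 = δ^2·8790 ⇒ δ = 7181/8790 = 0.81695.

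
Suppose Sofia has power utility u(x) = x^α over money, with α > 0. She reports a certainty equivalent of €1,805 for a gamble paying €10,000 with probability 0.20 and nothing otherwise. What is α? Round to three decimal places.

α ≈ 0.940

Since u(0) = 0, the lottery's EU is 0.20·10000^α.
Equating: 1805^α = 0.20·10000^α, i.e. 0.1805^α = 0.20.
α = ln(0.20) / ln(1805/10000) = -1.609438/-1.712025 ≈ 0.940.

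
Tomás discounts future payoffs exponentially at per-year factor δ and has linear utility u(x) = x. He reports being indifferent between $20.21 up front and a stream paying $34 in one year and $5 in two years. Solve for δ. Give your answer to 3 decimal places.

Equating present values: 20.21 = 34δ + 5δ².
That is, 5δ² + 34δ − 20.21 = 0, a quadratic in δ.
The positive root is δ = [−34 + √(34² + 4·5·20.21)] / (2·5) = (−34 + 39.499)/10 ≈ 0.550.

δ ≈ 0.550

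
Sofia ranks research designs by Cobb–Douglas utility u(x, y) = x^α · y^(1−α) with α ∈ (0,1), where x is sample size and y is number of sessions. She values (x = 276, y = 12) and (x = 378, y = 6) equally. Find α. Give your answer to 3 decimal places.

α ≈ 0.688

The Cobb–Douglas utilities coincide, so 276^α·12^(1−α) = 378^α·6^(1−α).
(276/378)^α = (6/12)^(1−α); take logs: α·ln(276/378) = (1−α)·ln(6/12), i.e. α·-0.314493 = (1−α)·-0.693147.
So α/(1−α) = (-0.693147)/(-0.314493) = 2.204014, and α = 2.204014/3.204014 ≈ 0.688.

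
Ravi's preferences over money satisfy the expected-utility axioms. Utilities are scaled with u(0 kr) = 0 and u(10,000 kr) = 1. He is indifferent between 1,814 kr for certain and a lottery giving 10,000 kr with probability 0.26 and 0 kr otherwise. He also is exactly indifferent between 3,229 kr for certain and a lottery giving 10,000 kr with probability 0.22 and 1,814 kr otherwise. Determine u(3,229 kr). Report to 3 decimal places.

0.423

First, u(1,814 kr) = 0.26·u(10,000 kr) + 0.74·u(0 kr) = 0.26.
Then u(3,229 kr) = 0.22·u(10,000 kr) + 0.78·u(1,814 kr) = 0.22·1.00 + 0.78·0.26 = 0.4228.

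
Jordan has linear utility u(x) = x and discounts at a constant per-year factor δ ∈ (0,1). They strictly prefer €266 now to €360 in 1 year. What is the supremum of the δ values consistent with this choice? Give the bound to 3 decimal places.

δ < 0.739

Comparing present values: 266 > δ·360.
Dividing through by 360 gives δ < 0.73889.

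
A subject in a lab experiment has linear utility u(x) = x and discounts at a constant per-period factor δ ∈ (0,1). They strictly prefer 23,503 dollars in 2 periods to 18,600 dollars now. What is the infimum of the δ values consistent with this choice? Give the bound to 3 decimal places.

Comparing present values: 18600 < δ^2·23503.
Hence δ^2 > 18600/23503 = 0.79139, and x ↦ x^(1/2) is increasing on (0,∞).
δ > 0.79139^(1/2) = 0.890.

δ > 0.890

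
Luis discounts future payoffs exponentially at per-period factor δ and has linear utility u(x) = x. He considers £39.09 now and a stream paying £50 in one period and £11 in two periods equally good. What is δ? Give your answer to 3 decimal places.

δ ≈ 0.680

The stream is worth 50δ + 11δ² today, so 50δ + 11δ² = 39.09.
So 11δ² + 50δ − 39.09 = 0.
The positive root is δ = [−50 + √(50² + 4·11·39.09)] / (2·11) = (−50 + 64.961)/22 ≈ 0.680.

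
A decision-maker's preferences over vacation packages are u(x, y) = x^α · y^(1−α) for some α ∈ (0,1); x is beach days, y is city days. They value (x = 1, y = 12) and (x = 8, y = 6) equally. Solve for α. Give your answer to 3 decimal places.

α ≈ 0.250

Set the two utilities equal: 1^α·12^(1−α) = 8^α·6^(1−α).
Rearrange to (1/8)^α = (6/12)^(1−α) and take logs: α·-2.079442 = (1−α)·-0.693147.
Thus α·(-2.772589) = -0.693147, so α = -0.693147/-2.772589 ≈ 0.250.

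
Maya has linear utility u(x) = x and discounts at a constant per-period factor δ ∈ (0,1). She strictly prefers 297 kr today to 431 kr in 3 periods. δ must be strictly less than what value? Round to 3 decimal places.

δ < 0.883

Under u(x) = x this choice says 297 > δ^3·431.
Dividing by 431: δ^3 < 0.68910. Both sides are positive, so the cube root keeps the direction.
δ < 0.68910^(1/3) = 0.883.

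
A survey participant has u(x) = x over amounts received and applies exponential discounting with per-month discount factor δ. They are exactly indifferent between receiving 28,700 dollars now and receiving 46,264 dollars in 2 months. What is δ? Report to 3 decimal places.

δ ≈ 0.788

The payoff in 2 months is discounted by δ^2, so u(28700) = δ^2·u(46264) and δ^2 = u(28700)/u(46264).
With u(x) = x: δ^2 = 28700/46264 = 0.62035.
Hence δ = (0.62035)^(1/2) = 0.78762.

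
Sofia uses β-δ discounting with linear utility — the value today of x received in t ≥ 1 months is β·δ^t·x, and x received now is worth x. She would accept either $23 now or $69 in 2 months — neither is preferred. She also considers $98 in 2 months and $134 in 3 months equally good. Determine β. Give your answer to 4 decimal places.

β ≈ 0.6232

The second indifference involves only future payoffs, so β cancels: β·δ^2·98 = β·δ^3·134, giving δ = 98/134 = 0.73134.
Now use the now-vs-future pair: 23 = β·δ^2·69 gives β = 23/(0.53486·69) ≈ 0.6232.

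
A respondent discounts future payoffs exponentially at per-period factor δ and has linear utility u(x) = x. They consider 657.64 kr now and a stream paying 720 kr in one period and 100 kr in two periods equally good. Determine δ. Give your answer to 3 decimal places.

δ ≈ 0.820

Present value of the stream is 720·δ + 100·δ². Indifference gives 720δ + 100δ² = 657.64.
Rearranged: 100δ² + 720δ − 657.64 = 0.
δ = (−720 + √(720² + 4·100·657.64)) / (2·100) = (−720 + √781456.00) / 200 ≈ 0.820.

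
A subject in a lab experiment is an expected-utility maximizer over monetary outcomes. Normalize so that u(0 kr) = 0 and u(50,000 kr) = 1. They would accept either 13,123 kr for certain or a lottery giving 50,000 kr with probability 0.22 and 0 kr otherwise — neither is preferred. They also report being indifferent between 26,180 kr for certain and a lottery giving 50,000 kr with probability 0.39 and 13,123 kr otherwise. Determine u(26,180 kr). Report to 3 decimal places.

0.524

From the first indifference, u(13,123 kr) = 0.22·u(50,000 kr) + 0.78·u(0 kr) = 0.22·1 + 0.78·0 = 0.22.
Chaining: u(26,180 kr) = 0.39·1.00 + 0.61·0.22 = 0.5242.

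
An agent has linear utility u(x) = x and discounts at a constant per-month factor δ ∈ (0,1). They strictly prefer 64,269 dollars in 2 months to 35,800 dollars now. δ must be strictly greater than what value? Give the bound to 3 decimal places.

Comparing present values: 35800 < δ^2·64269.
Hence δ^2 > 35800/64269 = 0.55703, and x ↦ x^(1/2) is increasing on (0,∞).
δ > 0.55703^(1/2) = 0.746.

δ > 0.746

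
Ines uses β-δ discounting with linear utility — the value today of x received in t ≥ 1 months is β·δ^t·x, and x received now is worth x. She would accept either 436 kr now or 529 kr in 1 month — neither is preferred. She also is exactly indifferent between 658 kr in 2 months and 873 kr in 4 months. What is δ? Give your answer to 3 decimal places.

From the later pair, β·δ^2·658 = β·δ^4·873; dividing through, δ^2 = 658/873 = 0.75372, so δ = 0.86817.

δ ≈ 0.868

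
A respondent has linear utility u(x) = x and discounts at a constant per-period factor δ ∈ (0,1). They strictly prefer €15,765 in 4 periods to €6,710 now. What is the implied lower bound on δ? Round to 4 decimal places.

δ > 0.8077

Under u(x) = x this choice says 6710 < δ^4·15765.
Hence δ^4 > 6710/15765 = 0.42563, and x ↦ x^(1/4) is increasing on (0,∞).
δ > (6710/15765)^(1/4) ≈ 0.8077.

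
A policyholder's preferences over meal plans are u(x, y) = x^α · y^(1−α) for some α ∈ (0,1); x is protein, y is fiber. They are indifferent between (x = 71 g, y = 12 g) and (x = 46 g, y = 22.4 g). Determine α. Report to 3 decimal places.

Indifference: 71^α · 12^(1−α) = 46^α · 22.4^(1−α).
Rearrange to (71/46)^α = (22.4/12)^(1−α) and take logs: α·0.434038 = (1−α)·0.624154.
Thus α·(1.058192) = 0.624154, so α = 0.624154/1.058192 ≈ 0.590.

α ≈ 0.590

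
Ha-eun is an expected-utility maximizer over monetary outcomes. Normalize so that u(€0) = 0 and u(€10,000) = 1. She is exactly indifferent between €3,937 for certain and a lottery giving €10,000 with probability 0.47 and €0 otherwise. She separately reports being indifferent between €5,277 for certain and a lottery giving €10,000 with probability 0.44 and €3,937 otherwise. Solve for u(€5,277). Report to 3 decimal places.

0.703

From the first indifference, u(€3,937) = 0.47·u(€10,000) + 0.53·u(€0) = 0.47·1 + 0.53·0 = 0.47.
Chaining: u(€5,277) = 0.44·1.00 + 0.56·0.47 = 0.7032.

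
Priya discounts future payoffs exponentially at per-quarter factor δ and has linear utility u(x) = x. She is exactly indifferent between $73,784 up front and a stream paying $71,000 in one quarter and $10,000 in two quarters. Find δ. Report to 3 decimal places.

δ ≈ 0.920

Equating present values: 73784 = 71000δ + 10000δ².
That is, 10000δ² + 71000δ − 73784 = 0, a quadratic in δ.
δ = (−71000 + √(71000² + 4·10000·73784)) / (2·10000) = (−71000 + √7992360000.00) / 20000 ≈ 0.920.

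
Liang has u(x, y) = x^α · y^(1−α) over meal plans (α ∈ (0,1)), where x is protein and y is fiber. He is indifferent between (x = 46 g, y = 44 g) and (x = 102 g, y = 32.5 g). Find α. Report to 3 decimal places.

Set the two utilities equal: 46^α·44^(1−α) = 102^α·32.5^(1−α).
Rearrange to (46/102)^α = (32.5/44)^(1−α) and take logs: α·-0.796331 = (1−α)·-0.302950.
Thus α·(-1.099281) = -0.302950, so α = -0.302950/-1.099281 ≈ 0.276.

α ≈ 0.276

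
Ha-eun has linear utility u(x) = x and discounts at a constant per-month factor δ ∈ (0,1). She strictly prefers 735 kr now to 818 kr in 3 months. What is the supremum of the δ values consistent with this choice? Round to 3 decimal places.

δ < 0.965

Under u(x) = x this choice says 735 > δ^3·818.
Hence δ^3 < 735/818 = 0.89853, and x ↦ x^(1/3) is increasing on (0,∞).
δ < 0.89853^(1/3) = 0.965.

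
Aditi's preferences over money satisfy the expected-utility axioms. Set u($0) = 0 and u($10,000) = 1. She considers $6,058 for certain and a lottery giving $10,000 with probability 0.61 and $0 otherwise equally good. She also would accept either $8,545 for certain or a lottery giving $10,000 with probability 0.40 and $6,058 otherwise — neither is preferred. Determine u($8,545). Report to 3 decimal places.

0.766

From the first indifference, u($6,058) = 0.61·u($10,000) + 0.39·u($0) = 0.61·1 + 0.39·0 = 0.61.
Then u($8,545) = 0.40·u($10,000) + 0.60·u($6,058) = 0.40·1.00 + 0.60·0.61 = 0.7660.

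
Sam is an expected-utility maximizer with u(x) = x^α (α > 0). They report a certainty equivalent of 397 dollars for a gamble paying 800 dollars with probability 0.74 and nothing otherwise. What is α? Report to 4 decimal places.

Since u(0) = 0, the lottery's EU is 0.74·800^α.
Indifference: 397^α = 0.74·800^α, so (397/800)^α = 0.74.
Take logs: α = ln 0.74 / ln(397/800) ≈ 0.429735.

α ≈ 0.4297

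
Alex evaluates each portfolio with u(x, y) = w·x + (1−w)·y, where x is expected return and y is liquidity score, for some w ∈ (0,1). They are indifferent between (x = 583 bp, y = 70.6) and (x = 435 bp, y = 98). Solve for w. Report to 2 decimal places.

Indifference: w·583 + (1−w)·70.6 = w·435 + (1−w)·98.
Rearranging, 148·w − 27.4·(1−w) = 0.
So w/(1−w) = 27.4/148 = 0.1851, giving w = 27.4/(148+27.4) = 0.16.

w = 0.16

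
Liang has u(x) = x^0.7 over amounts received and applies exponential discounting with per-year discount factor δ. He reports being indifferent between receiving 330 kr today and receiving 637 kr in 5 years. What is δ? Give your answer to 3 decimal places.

δ ≈ 0.912

Indifference means u(330) = δ^5 · u(637), so δ^5 = u(330)/u(637).
Since u(x) = x^0.7, δ^5 = (330/637)^0.7 = 0.51805^0.7 = 0.63105.
So δ = 0.63105^(1/5) ≈ 0.912.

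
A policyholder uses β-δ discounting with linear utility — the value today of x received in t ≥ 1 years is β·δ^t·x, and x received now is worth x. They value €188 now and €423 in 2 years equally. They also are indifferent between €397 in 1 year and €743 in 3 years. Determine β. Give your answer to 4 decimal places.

β ≈ 0.8318

From the later pair, β·δ^1·397 = β·δ^3·743; dividing through, δ^2 = 397/743 = 0.53432, so δ = 0.73097.
Substituting δ into 188 = β·δ^2·423: β = 188/(226.017) ≈ 0.8318.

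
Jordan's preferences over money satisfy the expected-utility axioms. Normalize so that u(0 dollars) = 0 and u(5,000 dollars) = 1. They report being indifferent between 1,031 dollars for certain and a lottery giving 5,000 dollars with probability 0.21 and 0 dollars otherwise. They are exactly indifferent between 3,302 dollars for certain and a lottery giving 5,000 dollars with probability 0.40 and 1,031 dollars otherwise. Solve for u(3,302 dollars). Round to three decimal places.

0.526

First, u(1,031 dollars) = 0.21·u(5,000 dollars) + 0.79·u(0 dollars) = 0.21.
Then u(3,302 dollars) = 0.40·u(5,000 dollars) + 0.60·u(1,031 dollars) = 0.40·1.00 + 0.60·0.21 = 0.5260.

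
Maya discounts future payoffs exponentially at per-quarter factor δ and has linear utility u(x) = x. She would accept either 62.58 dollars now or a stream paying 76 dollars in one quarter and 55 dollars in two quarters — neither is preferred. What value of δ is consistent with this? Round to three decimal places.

The stream is worth 76δ + 55δ² today, so 76δ + 55δ² = 62.58.
So 55δ² + 76δ − 62.58 = 0.
By the quadratic formula (taking the positive root), δ = (−76 + √19543.60) / 110 ≈ 0.580.

δ ≈ 0.580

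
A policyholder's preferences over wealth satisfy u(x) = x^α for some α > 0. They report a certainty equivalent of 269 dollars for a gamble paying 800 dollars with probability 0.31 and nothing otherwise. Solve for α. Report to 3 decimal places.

EU(lottery) = 0.31·800^α + 0.69·0 = 0.31·800^α.
Equating: 269^α = 0.31·800^α, i.e. 0.3362^α = 0.31.
Taking logs: α·ln(269/800) = ln(0.31), so α = -1.171183 / -1.089900 ≈ 1.075.

α ≈ 1.075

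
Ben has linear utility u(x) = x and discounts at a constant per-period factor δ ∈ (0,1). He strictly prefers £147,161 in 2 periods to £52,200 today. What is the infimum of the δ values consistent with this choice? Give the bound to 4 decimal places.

The preference means 52200 < δ^2·147161.
Hence δ^2 > 52200/147161 = 0.35471, and x ↦ x^(1/2) is increasing on (0,∞).
δ > (52200/147161)^(1/2) ≈ 0.5956.

δ > 0.5956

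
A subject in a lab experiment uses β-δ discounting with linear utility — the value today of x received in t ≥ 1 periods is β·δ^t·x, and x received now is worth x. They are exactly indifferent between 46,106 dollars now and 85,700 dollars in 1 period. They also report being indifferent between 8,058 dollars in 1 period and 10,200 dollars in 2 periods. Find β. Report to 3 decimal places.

β ≈ 0.681

The second indifference involves only future payoffs, so β cancels: β·δ^1·8058 = β·δ^2·10200, giving δ = 8058/10200 = 0.79000.
Now use the now-vs-future pair: 46106 = β·δ·85700 gives β = 46106/(0.79000·85700) ≈ 0.681.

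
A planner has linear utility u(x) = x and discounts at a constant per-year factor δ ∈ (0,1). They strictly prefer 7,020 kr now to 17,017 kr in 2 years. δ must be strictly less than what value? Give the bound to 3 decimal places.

δ < 0.642

The preference means 7020 > δ^2·17017.
So δ^2 < 7020/17017 = 0.41253; taking the square root of both positive sides preserves the inequality.
δ < (7020/17017)^(1/2) ≈ 0.642.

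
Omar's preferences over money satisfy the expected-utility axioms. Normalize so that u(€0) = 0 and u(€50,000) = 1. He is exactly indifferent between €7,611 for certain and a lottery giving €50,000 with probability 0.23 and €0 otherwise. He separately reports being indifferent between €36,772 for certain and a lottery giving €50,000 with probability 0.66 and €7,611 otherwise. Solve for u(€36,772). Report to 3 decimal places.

First, u(€7,611) = 0.23·u(€50,000) + 0.77·u(€0) = 0.23.
The second indifference gives u(€36,772) = 0.66·u(€50,000) + 0.34·u(€7,611) = 0.66·1.00 + 0.34·0.23 = 0.7382.

0.738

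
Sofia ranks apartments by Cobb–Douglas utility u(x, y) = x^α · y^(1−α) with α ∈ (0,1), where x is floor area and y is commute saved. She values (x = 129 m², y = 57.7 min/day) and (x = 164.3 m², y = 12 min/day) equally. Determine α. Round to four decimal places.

Set the two utilities equal: 129^α·57.7^(1−α) = 164.3^α·12^(1−α).
Taking logs: α·ln 129 + (1−α)·ln 57.7 = α·ln 164.3 + (1−α)·ln 12, i.e. α·-0.2418816 = (1−α)·-1.5703505.
So α/(1−α) = (-1.5703505)/(-0.2418816) = 6.4922280, and α = 6.4922280/7.4922280 ≈ 0.8665.

α ≈ 0.8665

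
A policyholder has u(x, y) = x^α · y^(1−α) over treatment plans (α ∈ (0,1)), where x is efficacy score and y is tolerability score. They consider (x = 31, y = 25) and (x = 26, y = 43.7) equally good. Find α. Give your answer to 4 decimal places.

α ≈ 0.7605

The Cobb–Douglas utilities coincide, so 31^α·25^(1−α) = 26^α·43.7^(1−α).
Rearrange to (31/26)^α = (43.7/25)^(1−α) and take logs: α·0.1758907 = (1−α)·0.5584723.
With A = 0.1758907 and B = 0.5584723: α·A = (1−α)·B, so α = B/(A+B) = 0.5584723/0.7343630 ≈ 0.7605.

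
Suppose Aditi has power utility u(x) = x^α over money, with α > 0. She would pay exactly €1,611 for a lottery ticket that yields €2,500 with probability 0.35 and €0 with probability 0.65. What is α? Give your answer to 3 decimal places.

Since u(0) = 0, the lottery's EU is 0.35·2500^α.
Indifference: 1611^α = 0.35·2500^α, so (1611/2500)^α = 0.35.
Take logs: α = ln 0.35 / ln(1611/2500) ≈ 2.38902.

α ≈ 2.389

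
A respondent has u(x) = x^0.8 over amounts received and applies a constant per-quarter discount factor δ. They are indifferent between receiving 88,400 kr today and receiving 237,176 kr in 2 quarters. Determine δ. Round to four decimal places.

δ ≈ 0.6738

Indifference means u(88400) = δ^2 · u(237176), so δ^2 = u(88400)/u(237176).
Since u(x) = x^0.8, δ^2 = (88400/237176)^0.8 = 0.37272^0.8 = 0.45405.
So δ = 0.45405^(1/2) ≈ 0.6738.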